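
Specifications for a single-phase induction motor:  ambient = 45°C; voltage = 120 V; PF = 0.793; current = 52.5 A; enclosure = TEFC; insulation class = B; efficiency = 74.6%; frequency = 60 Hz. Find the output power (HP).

5 HP

P_in = V·I·cosφ = 120 × 52.5 × 0.793 = 4996 W
P_out = η·P_in = 0.746 × 4996 = 3727 W
= 3727/746 = 5 HP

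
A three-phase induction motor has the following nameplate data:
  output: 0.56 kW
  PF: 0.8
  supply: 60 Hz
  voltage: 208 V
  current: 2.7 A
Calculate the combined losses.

P_in = √3·V·I·cosφ = 1.732×208×2.7×0.8 = 778 W
P_out = 560 W
Losses = P_in − P_out = 778 − 560 = 218 W

218 W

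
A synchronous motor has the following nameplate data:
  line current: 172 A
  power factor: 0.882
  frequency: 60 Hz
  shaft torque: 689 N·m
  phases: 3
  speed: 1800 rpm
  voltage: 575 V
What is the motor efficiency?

86.0 %

ω = 2π × 1800/60 = 188.5 rad/s; P_out = τω = 689 × 188.5 = 129877 W
P_in = √3·V_L·I_L·cosφ = 1.732 × 575 × 172 × 0.882 = 151082 W
η = P_out / P_in = 129877 / 151082 = 0.860 = 86.0%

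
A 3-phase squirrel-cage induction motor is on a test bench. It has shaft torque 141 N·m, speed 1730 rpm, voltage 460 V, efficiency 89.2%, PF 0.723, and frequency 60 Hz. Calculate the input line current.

49.7 A

ω = 2π×1730/60 = 181.2 rad/s; P_out = τω = 141 × 181.2 = 25549 W
P_in = P_out / η = 25549 / 0.892 = 28642 W
I_L = P_in / (√3·V_L·cosφ) = 28642 / (1.732 × 460 × 0.723) = 49.7 A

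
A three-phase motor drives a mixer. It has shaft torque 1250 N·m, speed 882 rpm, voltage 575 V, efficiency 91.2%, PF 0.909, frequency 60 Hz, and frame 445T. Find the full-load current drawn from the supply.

140 A

ω = 2π×882/60 = 92.36 rad/s; P_out = τω = 1250 × 92.36 = 115450 W
P_in = P_out / η = 115450 / 0.912 = 126590 W
I_L = P_in / (√3·V_L·cosφ) = 126590 / (1.732 × 575 × 0.909) = 140 A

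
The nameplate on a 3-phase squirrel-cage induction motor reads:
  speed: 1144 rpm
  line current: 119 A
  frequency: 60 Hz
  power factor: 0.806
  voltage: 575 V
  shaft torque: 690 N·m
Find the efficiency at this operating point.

86.5 %

ω = 2π × 1144/60 = 119.8 rad/s; P_out = τω = 690 × 119.8 = 82662 W
P_in = √3·V_L·I_L·cosφ = 1.732 × 575 × 119 × 0.806 = 95521 W
η = P_out / P_in = 82662 / 95521 = 0.865 = 86.5%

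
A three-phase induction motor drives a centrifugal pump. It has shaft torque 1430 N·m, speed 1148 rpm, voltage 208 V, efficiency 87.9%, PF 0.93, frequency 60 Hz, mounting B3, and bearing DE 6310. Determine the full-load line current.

ω = 2π×1148/60 = 120.2 rad/s; P_out = τω = 1430 × 120.2 = 171886 W
P_in = P_out / η = 171886 / 0.879 = 195547 W
I_L = P_in / (√3·V_L·cosφ) = 195547 / (1.732 × 208 × 0.93) = 584 A

584 A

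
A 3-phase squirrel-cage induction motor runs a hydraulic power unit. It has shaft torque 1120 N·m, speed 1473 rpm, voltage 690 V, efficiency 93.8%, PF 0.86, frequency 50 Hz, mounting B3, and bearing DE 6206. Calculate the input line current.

179 A

ω = 2π×1473/60 = 154.3 rad/s; P_out = τω = 1120 × 154.3 = 172816 W
P_in = P_out / η = 172816 / 0.938 = 184239 W
I_L = P_in / (√3·V_L·cosφ) = 184239 / (1.732 × 690 × 0.86) = 179 A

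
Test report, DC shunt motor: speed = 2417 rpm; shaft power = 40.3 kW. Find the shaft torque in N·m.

ω = 2π × 2417/60 = 253.1 rad/s
τ = P/ω = 40300/253.1 = 159 N·m

159 N·m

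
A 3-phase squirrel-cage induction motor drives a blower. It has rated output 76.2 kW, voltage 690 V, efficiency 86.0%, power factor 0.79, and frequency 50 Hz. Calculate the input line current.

P_out = 76.2 kW = 76200 W
P_in = P_out / η = 76200 / 0.860 = 88605 W
I_L = P_in / (√3·V_L·cosφ) = 88605 / (1.732 × 690 × 0.79) = 93.8 A

93.8 A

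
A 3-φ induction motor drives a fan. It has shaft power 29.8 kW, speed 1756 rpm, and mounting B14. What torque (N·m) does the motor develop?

ω = 2π × 1756/60 = 183.9 rad/s
τ = P/ω = 29800/183.9 = 162 N·m

162 N·m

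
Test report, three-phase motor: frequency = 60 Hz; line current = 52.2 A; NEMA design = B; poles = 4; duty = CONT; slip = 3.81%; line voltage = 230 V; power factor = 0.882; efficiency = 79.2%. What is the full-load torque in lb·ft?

59.1 lb·ft

P_in = √3·V·I·cosφ = 1.732 × 230 × 52.2 × 0.882 = 18341 W
P_out = η·P_in = 0.792 × 18341 = 14526 W
n_s = 120×60/4 = 1800 rpm; n = 1800×(1−0.0381) = 1731 rpm
ω = 2π×1731/60 = 181.3 rad/s
τ = P_out/ω = 14526/181.3 = 80.12 N·m
In lb·ft: 80.12/1.356 = 59.1 lb·ft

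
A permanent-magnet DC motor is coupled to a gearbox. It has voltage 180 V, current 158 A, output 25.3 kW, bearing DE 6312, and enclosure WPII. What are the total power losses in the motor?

P_in = V·I = 180×158 = 28440 W
P_out = 25300 W
Losses = P_in − P_out = 28440 − 25300 = 3140 W

3140 W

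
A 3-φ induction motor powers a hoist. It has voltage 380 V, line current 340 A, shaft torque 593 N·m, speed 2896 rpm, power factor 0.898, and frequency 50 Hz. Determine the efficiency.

89.5 %

ω = 2π × 2896/60 = 303.3 rad/s; P_out = τω = 593 × 303.3 = 179857 W
P_in = √3·V_L·I_L·cosφ = 1.732 × 380 × 340 × 0.898 = 200949 W
η = P_out / P_in = 179857 / 200949 = 0.895 = 89.5%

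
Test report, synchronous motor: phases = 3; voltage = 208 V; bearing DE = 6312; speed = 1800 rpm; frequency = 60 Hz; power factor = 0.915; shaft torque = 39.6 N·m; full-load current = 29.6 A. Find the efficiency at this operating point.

76.5 %

ω = 2π × 1800/60 = 188.5 rad/s; P_out = τω = 39.6 × 188.5 = 7465 W
P_in = √3·V_L·I_L·cosφ = 1.732 × 208 × 29.6 × 0.915 = 9757 W
η = P_out / P_in = 7465 / 9757 = 0.765 = 76.5%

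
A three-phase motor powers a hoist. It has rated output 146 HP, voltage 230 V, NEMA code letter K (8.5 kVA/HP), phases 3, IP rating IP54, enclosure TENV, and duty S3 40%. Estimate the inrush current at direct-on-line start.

3120 A

S_LR = 8.5 × 146 = 1241 kVA
I_LR = S_LR/(√3·V_L) = 1241000/(1.732×230) = 3120 A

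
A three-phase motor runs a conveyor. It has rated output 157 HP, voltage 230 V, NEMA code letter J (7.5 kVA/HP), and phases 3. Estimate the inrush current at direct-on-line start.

S_LR = 7.5 × 157 = 1177.5 kVA
I_LR = S_LR/(√3·V_L) = 1177500/(1.732×230) = 2960 A

2960 A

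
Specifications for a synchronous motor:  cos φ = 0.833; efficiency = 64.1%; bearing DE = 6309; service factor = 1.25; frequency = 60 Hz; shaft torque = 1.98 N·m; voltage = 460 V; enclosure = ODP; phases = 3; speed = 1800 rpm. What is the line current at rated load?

ω = 2π×1800/60 = 188.5 rad/s; P_out = τω = 1.98 × 188.5 = 373 W
P_in = P_out / η = 373 / 0.641 = 582 W
I_L = P_in / (√3·V_L·cosφ) = 582 / (1.732 × 460 × 0.833) = 0.877 A

0.877 A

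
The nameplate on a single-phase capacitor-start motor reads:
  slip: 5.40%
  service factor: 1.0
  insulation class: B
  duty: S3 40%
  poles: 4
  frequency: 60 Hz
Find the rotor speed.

1703 rpm

n_s = 120f/p = 120×60/4 = 1800 rpm
n = n_s(1 − s) = 1800 × (1 − 0.054) = 1703 rpm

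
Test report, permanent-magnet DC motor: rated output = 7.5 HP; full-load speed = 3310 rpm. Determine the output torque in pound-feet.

11.9 lb·ft

P_out = 7.5 × 746 = 5595 W
ω = 2π × 3310/60 = 346.6 rad/s
τ = P_out/ω = 5595/346.6 = 16.14 N·m
In lb·ft: 16.14/1.356 = 11.9 lb·ft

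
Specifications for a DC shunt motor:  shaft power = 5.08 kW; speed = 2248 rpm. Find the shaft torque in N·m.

ω = 2π × 2248/60 = 235.4 rad/s
τ = P/ω = 5080/235.4 = 21.6 N·m

21.6 N·m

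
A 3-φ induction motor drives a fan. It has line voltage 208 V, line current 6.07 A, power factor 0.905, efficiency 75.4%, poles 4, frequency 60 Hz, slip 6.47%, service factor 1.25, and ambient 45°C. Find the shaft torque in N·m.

8.46 N·m

P_in = √3·V·I·cosφ = 1.732 × 208 × 6.07 × 0.905 = 1979 W
P_out = η·P_in = 0.754 × 1979 = 1492 W
n_s = 120×60/4 = 1800 rpm; n = 1800×(1−0.0647) = 1684 rpm
ω = 2π×1684/60 = 176.3 rad/s
τ = P_out/ω = 1492/176.3 = 8.46 N·m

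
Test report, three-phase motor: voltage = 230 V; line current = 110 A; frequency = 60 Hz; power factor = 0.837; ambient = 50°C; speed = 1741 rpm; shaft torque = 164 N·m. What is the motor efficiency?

ω = 2π × 1741/60 = 182.3 rad/s; P_out = τω = 164 × 182.3 = 29897 W
P_in = √3·V_L·I_L·cosφ = 1.732 × 230 × 110 × 0.837 = 36677 W
η = P_out / P_in = 29897 / 36677 = 0.815 = 81.5%

81.5 %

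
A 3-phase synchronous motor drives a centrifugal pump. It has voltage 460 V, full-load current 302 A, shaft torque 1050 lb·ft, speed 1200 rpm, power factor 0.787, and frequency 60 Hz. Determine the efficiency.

τ = 1050 lb·ft × 1.356 = 1424 N·m
ω = 2π × 1200/60 = 125.7 rad/s; P_out = τω = 1424 × 125.7 = 178997 W
P_in = √3·V_L·I_L·cosφ = 1.732 × 460 × 302 × 0.787 = 189360 W
η = P_out / P_in = 178997 / 189360 = 0.945 = 94.5%

94.5 %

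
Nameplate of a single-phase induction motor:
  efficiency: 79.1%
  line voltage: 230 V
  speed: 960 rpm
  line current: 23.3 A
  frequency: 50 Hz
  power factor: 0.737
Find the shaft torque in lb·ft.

22.9 lb·ft

P_in = V·I·cosφ = 230 × 23.3 × 0.737 = 3950 W
P_out = η·P_in = 0.791 × 3950 = 3124 W
n = 960 rpm
ω = 2π×960/60 = 100.5 rad/s
τ = P_out/ω = 3124/100.5 = 31.08 N·m
In lb·ft: 31.08/1.356 = 22.9 lb·ft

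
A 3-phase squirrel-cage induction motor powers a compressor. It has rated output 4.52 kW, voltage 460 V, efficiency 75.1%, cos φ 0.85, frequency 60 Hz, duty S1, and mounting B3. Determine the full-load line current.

8.89 A

P_out = 4.52 kW = 4520 W
P_in = P_out / η = 4520 / 0.751 = 6019 W
I_L = P_in / (√3·V_L·cosφ) = 6019 / (1.732 × 460 × 0.85) = 8.89 A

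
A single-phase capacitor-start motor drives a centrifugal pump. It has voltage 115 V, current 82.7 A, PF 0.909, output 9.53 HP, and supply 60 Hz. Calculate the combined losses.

1540 W

P_in = V·I·cosφ = 115×82.7×0.909 = 8645 W
P_out = 9.53×746 = 7109 W
Losses = P_in − P_out = 8645 − 7109 = 1536 W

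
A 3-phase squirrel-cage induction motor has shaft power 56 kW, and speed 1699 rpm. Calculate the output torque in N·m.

ω = 2π × 1699/60 = 177.9 rad/s
τ = P/ω = 56000/177.9 = 315 N·m

315 N·m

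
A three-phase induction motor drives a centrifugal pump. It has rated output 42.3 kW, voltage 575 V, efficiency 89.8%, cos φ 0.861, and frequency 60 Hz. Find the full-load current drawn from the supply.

54.9 A

P_out = 42.3 kW = 42300 W
P_in = P_out / η = 42300 / 0.898 = 47105 W
I_L = P_in / (√3·V_L·cosφ) = 47105 / (1.732 × 575 × 0.861) = 54.9 A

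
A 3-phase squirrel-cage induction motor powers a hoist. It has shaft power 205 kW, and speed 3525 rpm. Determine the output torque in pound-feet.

ω = 2π × 3525/60 = 369.1 rad/s
τ = P/ω = 205000/369.1 = 555.4 N·m
In lb·ft: 555.4/1.356 = 410 lb·ft

410 lb·ft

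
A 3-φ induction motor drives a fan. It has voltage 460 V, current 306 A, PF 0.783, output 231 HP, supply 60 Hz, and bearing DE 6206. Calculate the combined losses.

P_in = √3·V·I·cosφ = 1.732×460×306×0.783 = 190893 W
P_out = 231×746 = 172326 W
Losses = P_in − P_out = 190893 − 172326 = 18567 W

18.6 kW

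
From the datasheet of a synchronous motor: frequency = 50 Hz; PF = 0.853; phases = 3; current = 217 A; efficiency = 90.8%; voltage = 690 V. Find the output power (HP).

P_in = √3·V·I·cosφ = 1.732 × 690 × 217 × 0.853 = 221211 W
P_out = η·P_in = 0.908 × 221211 = 200860 W
= 200860/746 = 269 HP

269 HP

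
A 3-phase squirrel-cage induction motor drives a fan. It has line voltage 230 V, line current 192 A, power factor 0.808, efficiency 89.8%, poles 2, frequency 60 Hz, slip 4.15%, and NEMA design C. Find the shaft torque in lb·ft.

P_in = √3·V·I·cosφ = 1.732 × 230 × 192 × 0.808 = 61800 W
P_out = η·P_in = 0.898 × 61800 = 55496 W
n_s = 120×60/2 = 3600 rpm; n = 3600×(1−0.0415) = 3451 rpm
ω = 2π×3451/60 = 361.4 rad/s
τ = P_out/ω = 55496/361.4 = 153.6 N·m
In lb·ft: 153.6/1.356 = 113 lb·ft

113 lb·ft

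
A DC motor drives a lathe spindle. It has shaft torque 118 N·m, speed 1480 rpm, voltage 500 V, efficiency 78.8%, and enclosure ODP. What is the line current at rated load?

46.4 A

ω = 2π×1480/60 = 155 rad/s; P_out = τω = 118 × 155 = 18290 W
P_in = P_out / η = 18290 / 0.788 = 23211 W
I = P_in / V = 23211 / 500 = 46.4 A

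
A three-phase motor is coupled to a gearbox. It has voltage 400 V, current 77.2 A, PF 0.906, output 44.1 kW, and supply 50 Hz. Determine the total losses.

4360 W

P_in = √3·V·I·cosφ = 1.732×400×77.2×0.906 = 48457 W
P_out = 44100 W
Losses = P_in − P_out = 48457 − 44100 = 4357 W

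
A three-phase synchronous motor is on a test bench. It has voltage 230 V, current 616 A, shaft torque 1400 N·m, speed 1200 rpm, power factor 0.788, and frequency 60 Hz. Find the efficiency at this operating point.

ω = 2π × 1200/60 = 125.7 rad/s; P_out = τω = 1400 × 125.7 = 175980 W
P_in = √3·V_L·I_L·cosφ = 1.732 × 230 × 616 × 0.788 = 193367 W
η = P_out / P_in = 175980 / 193367 = 0.910 = 91.0%

91.0 %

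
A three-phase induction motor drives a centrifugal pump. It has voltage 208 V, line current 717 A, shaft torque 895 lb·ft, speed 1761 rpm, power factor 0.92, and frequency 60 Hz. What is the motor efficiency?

τ = 895 lb·ft × 1.356 = 1214 N·m
ω = 2π × 1761/60 = 184.4 rad/s; P_out = τω = 1214 × 184.4 = 223862 W
P_in = √3·V_L·I_L·cosφ = 1.732 × 208 × 717 × 0.92 = 237639 W
η = P_out / P_in = 223862 / 237639 = 0.942 = 94.2%

94.2 %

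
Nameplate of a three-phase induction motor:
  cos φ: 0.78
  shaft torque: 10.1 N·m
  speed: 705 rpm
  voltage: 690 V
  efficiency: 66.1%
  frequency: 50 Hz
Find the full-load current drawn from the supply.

1.21 A

ω = 2π×705/60 = 73.83 rad/s; P_out = τω = 10.1 × 73.83 = 746 W
P_in = P_out / η = 746 / 0.661 = 1129 W
I_L = P_in / (√3·V_L·cosφ) = 1129 / (1.732 × 690 × 0.78) = 1.21 A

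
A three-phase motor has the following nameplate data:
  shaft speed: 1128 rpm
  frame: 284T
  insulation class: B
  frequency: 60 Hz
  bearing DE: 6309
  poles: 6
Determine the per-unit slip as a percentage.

n_s = 120f/p = 120×60/6 = 1200 rpm
s = (n_s − n)/n_s = (1200 − 1128)/1200 = 0.0600

6.00 %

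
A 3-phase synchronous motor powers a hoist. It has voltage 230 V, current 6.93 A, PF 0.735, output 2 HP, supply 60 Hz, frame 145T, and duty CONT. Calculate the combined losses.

537 W

P_in = √3·V·I·cosφ = 1.732×230×6.93×0.735 = 2029 W
P_out = 2×746 = 1492 W
Losses = P_in − P_out = 2029 − 1492 = 537 W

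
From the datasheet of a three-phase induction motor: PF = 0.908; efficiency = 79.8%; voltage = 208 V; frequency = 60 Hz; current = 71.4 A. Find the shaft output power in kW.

18.6 kW

P_in = √3·V·I·cosφ = 1.732 × 208 × 71.4 × 0.908 = 23356 W
P_out = η·P_in = 0.798 × 23356 = 18638 W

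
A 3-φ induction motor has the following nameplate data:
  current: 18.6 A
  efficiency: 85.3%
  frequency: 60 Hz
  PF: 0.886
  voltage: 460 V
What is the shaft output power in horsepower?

P_in = √3·V·I·cosφ = 1.732 × 460 × 18.6 × 0.886 = 13130 W
P_out = η·P_in = 0.853 × 13130 = 11200 W
= 11200/746 = 15 HP

15 HP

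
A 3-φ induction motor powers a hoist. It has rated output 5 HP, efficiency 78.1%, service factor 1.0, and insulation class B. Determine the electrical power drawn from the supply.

P_out = 5 × 746 = 3730 W
P_in = P_out/η = 3730/0.781 = 4776 W = 4.78 kW

4.78 kW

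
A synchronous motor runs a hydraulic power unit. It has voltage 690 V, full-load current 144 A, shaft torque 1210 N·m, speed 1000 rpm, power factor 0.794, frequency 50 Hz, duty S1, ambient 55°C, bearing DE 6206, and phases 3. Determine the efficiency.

92.7 %

ω = 2π × 1000/60 = 104.7 rad/s; P_out = τω = 1210 × 104.7 = 126687 W
P_in = √3·V_L·I_L·cosφ = 1.732 × 690 × 144 × 0.794 = 136641 W
η = P_out / P_in = 126687 / 136641 = 0.927 = 92.7%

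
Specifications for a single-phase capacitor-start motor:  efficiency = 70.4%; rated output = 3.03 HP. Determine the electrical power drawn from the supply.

P_out = 3.03 × 746 = 2260 W
P_in = P_out/η = 2260/0.704 = 3210 W = 3.21 kW

3.21 kW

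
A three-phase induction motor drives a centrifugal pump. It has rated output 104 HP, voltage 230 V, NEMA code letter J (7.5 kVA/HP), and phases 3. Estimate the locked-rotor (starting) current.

S_LR = 7.5 × 104 = 780 kVA
I_LR = S_LR/(√3·V_L) = 780000/(1.732×230) = 1960 A

1960 A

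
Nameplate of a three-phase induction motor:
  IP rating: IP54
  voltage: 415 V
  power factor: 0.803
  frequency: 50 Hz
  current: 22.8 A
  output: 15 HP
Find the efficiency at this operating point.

85.0 %

P_out = 15 × 746 = 11190 W
P_in = √3·V_L·I_L·cosφ = 1.732 × 415 × 22.8 × 0.803 = 13160 W
η = P_out / P_in = 11190 / 13160 = 0.850 = 85.0%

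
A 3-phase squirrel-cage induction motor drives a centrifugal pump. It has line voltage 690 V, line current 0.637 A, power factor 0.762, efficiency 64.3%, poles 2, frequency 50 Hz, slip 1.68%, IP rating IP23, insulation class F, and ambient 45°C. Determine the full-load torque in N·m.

P_in = √3·V·I·cosφ = 1.732 × 690 × 0.637 × 0.762 = 580 W
P_out = η·P_in = 0.643 × 580 = 373 W
n_s = 120×50/2 = 3000 rpm; n = 3000×(1−0.0168) = 2950 rpm
ω = 2π×2950/60 = 308.9 rad/s
τ = P_out/ω = 373/308.9 = 1.21 N·m

1.21 N·m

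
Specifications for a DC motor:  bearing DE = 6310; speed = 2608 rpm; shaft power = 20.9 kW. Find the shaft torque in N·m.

ω = 2π × 2608/60 = 273.1 rad/s
τ = P/ω = 20900/273.1 = 76.5 N·m

76.5 N·m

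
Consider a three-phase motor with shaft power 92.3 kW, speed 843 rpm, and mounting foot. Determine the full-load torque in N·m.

1050 N·m

ω = 2π × 843/60 = 88.28 rad/s
τ = P/ω = 92300/88.28 = 1050 N·m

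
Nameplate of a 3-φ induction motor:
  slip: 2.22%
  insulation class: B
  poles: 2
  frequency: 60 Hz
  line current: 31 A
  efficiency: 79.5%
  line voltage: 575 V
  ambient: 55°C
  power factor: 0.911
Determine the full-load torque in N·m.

60.7 N·m

P_in = √3·V·I·cosφ = 1.732 × 575 × 31 × 0.911 = 28125 W
P_out = η·P_in = 0.795 × 28125 = 22359 W
n_s = 120×60/2 = 3600 rpm; n = 3600×(1−0.0222) = 3520 rpm
ω = 2π×3520/60 = 368.6 rad/s
τ = P_out/ω = 22359/368.6 = 60.7 N·m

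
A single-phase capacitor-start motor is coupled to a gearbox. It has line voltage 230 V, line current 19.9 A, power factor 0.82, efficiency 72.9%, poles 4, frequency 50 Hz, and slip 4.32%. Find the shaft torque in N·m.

P_in = V·I·cosφ = 230 × 19.9 × 0.82 = 3753 W
P_out = η·P_in = 0.729 × 3753 = 2736 W
n_s = 120×50/4 = 1500 rpm; n = 1500×(1−0.0432) = 1435 rpm
ω = 2π×1435/60 = 150.3 rad/s
τ = P_out/ω = 2736/150.3 = 18.2 N·m

18.2 N·m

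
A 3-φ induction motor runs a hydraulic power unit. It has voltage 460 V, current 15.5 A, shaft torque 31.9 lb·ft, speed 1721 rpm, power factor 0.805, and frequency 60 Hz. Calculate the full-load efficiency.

τ = 31.9 lb·ft × 1.356 = 43.26 N·m
ω = 2π × 1721/60 = 180.2 rad/s; P_out = τω = 43.26 × 180.2 = 7795 W
P_in = √3·V_L·I_L·cosφ = 1.732 × 460 × 15.5 × 0.805 = 9941 W
η = P_out / P_in = 7795 / 9941 = 0.784 = 78.4%

78.4 %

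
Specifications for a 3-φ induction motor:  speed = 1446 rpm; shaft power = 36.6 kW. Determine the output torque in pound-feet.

178 lb·ft

ω = 2π × 1446/60 = 151.4 rad/s
τ = P/ω = 36600/151.4 = 241.7 N·m
In lb·ft: 241.7/1.356 = 178 lb·ft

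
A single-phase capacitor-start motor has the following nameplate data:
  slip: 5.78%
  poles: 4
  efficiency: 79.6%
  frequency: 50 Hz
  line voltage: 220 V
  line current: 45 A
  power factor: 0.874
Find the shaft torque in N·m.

P_in = V·I·cosφ = 220 × 45 × 0.874 = 8653 W
P_out = η·P_in = 0.796 × 8653 = 6888 W
n_s = 120×50/4 = 1500 rpm; n = 1500×(1−0.0578) = 1413 rpm
ω = 2π×1413/60 = 148 rad/s
τ = P_out/ω = 6888/148 = 46.5 N·m

46.5 N·m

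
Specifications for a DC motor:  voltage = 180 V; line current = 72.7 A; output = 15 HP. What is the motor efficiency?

P_out = 15 × 746 = 11190 W
P_in = V·I = 180 × 72.7 = 13086 W
η = P_out / P_in = 11190 / 13086 = 0.855 = 85.5%

85.5 %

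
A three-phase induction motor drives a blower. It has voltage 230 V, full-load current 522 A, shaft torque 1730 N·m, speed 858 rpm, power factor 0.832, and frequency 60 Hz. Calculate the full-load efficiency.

89.8 %

ω = 2π × 858/60 = 89.85 rad/s; P_out = τω = 1730 × 89.85 = 155441 W
P_in = √3·V_L·I_L·cosφ = 1.732 × 230 × 522 × 0.832 = 173009 W
η = P_out / P_in = 155441 / 173009 = 0.898 = 89.8%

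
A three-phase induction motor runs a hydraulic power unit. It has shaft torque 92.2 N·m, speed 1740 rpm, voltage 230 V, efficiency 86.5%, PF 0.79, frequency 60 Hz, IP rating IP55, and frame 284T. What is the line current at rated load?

61.7 A

ω = 2π×1740/60 = 182.2 rad/s; P_out = τω = 92.2 × 182.2 = 16799 W
P_in = P_out / η = 16799 / 0.865 = 19421 W
I_L = P_in / (√3·V_L·cosφ) = 19421 / (1.732 × 230 × 0.79) = 61.7 A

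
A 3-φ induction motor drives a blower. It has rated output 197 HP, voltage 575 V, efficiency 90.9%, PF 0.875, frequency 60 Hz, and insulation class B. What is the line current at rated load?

186 A

P_out = 197 × 746 = 146962 W
P_in = P_out / η = 146962 / 0.909 = 161674 W
I_L = P_in / (√3·V_L·cosφ) = 161674 / (1.732 × 575 × 0.875) = 186 A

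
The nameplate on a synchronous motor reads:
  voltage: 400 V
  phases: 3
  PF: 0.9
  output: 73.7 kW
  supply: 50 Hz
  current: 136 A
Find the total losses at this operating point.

11.1 kW

P_in = √3·V·I·cosφ = 1.732×400×136×0.9 = 84799 W
P_out = 73700 W
Losses = P_in − P_out = 84799 − 73700 = 11099 W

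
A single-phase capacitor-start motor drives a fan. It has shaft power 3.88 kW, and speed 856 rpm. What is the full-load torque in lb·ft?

ω = 2π × 856/60 = 89.64 rad/s
τ = P/ω = 3880/89.64 = 43.28 N·m
In lb·ft: 43.28/1.356 = 31.9 lb·ft

31.9 lb·ft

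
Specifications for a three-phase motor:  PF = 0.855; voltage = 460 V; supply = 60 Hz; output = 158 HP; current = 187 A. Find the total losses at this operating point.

P_in = √3·V·I·cosφ = 1.732×460×187×0.855 = 127384 W
P_out = 158×746 = 117868 W
Losses = P_in − P_out = 127384 − 117868 = 9516 W

9.52 kW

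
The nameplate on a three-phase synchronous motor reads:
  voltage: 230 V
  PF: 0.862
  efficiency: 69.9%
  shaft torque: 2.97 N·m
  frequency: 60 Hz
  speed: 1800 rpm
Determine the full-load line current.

2.33 A

ω = 2π×1800/60 = 188.5 rad/s; P_out = τω = 2.97 × 188.5 = 560 W
P_in = P_out / η = 560 / 0.699 = 801 W
I_L = P_in / (√3·V_L·cosφ) = 801 / (1.732 × 230 × 0.862) = 2.33 A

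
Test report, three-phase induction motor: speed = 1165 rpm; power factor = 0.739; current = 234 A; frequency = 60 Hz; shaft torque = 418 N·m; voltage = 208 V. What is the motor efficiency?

ω = 2π × 1165/60 = 122 rad/s; P_out = τω = 418 × 122 = 50996 W
P_in = √3·V_L·I_L·cosφ = 1.732 × 208 × 234 × 0.739 = 62298 W
η = P_out / P_in = 50996 / 62298 = 0.819 = 81.9%

81.9 %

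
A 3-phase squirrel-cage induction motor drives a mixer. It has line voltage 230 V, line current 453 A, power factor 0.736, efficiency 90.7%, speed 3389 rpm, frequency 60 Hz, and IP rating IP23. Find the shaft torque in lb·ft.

250 lb·ft

P_in = √3·V·I·cosφ = 1.732 × 230 × 453 × 0.736 = 132816 W
P_out = η·P_in = 0.907 × 132816 = 120464 W
n = 3389 rpm
ω = 2π×3389/60 = 354.9 rad/s
τ = P_out/ω = 120464/354.9 = 339.4 N·m
In lb·ft: 339.4/1.356 = 250 lb·ft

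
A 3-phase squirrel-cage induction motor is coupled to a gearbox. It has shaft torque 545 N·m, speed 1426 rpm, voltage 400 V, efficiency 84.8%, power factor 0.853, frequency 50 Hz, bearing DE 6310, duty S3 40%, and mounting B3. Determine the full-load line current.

162 A

ω = 2π×1426/60 = 149.3 rad/s; P_out = τω = 545 × 149.3 = 81369 W
P_in = P_out / η = 81369 / 0.848 = 95954 W
I_L = P_in / (√3·V_L·cosφ) = 95954 / (1.732 × 400 × 0.853) = 162 A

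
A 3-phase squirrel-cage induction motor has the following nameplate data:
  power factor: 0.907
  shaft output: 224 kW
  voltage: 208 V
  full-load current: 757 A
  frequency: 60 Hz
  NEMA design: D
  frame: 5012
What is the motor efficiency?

P_out = 224 kW = 224000 W
P_in = √3·V_L·I_L·cosφ = 1.732 × 208 × 757 × 0.907 = 247351 W
η = P_out / P_in = 224000 / 247351 = 0.906 = 90.6%

90.6 %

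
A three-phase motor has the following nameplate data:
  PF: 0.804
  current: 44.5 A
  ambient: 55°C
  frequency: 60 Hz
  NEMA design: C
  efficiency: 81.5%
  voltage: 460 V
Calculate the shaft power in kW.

23.2 kW

P_in = √3·V·I·cosφ = 1.732 × 460 × 44.5 × 0.804 = 28505 W
P_out = η·P_in = 0.815 × 28505 = 23232 W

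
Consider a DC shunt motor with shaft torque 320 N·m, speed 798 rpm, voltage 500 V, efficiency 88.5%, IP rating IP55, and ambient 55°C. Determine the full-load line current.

60.4 A

ω = 2π×798/60 = 83.57 rad/s; P_out = τω = 320 × 83.57 = 26742 W
P_in = P_out / η = 26742 / 0.885 = 30217 W
I = P_in / V = 30217 / 500 = 60.4 A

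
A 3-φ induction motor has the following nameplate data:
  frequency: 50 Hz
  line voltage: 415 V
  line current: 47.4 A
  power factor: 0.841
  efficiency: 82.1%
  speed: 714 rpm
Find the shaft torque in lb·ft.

232 lb·ft

P_in = √3·V·I·cosφ = 1.732 × 415 × 47.4 × 0.841 = 28653 W
P_out = η·P_in = 0.821 × 28653 = 23524 W
n = 714 rpm
ω = 2π×714/60 = 74.77 rad/s
τ = P_out/ω = 23524/74.77 = 314.6 N·m
In lb·ft: 314.6/1.356 = 232 lb·ft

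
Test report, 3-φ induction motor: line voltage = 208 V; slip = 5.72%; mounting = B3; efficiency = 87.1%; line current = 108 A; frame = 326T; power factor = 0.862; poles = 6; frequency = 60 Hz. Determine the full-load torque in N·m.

P_in = √3·V·I·cosφ = 1.732 × 208 × 108 × 0.862 = 33538 W
P_out = η·P_in = 0.871 × 33538 = 29212 W
n_s = 120×60/6 = 1200 rpm; n = 1200×(1−0.0572) = 1131 rpm
ω = 2π×1131/60 = 118.4 rad/s
τ = P_out/ω = 29212/118.4 = 247 N·m

247 N·m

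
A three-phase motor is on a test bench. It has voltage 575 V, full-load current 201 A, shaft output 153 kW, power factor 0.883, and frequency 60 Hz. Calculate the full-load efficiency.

P_out = 153 kW = 153000 W
P_in = √3·V_L·I_L·cosφ = 1.732 × 575 × 201 × 0.883 = 176755 W
η = P_out / P_in = 153000 / 176755 = 0.866 = 86.6%

86.6 %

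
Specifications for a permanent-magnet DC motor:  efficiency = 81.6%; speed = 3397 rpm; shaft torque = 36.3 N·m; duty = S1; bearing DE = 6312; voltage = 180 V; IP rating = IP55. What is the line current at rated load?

87.9 A

ω = 2π×3397/60 = 355.7 rad/s; P_out = τω = 36.3 × 355.7 = 12912 W
P_in = P_out / η = 12912 / 0.816 = 15824 W
I = P_in / V = 15824 / 180 = 87.9 A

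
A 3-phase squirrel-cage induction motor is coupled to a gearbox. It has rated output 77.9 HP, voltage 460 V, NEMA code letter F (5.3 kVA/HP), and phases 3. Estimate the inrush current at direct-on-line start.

S_LR = 5.3 × 77.9 = 412.87 kVA
I_LR = S_LR/(√3·V_L) = 412870/(1.732×460) = 518 A

518 A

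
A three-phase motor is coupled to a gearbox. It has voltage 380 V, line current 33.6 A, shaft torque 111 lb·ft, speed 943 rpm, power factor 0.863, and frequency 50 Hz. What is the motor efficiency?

77.9 %

τ = 111 lb·ft × 1.356 = 150.5 N·m
ω = 2π × 943/60 = 98.75 rad/s; P_out = τω = 150.5 × 98.75 = 14862 W
P_in = √3·V_L·I_L·cosφ = 1.732 × 380 × 33.6 × 0.863 = 19085 W
η = P_out / P_in = 14862 / 19085 = 0.779 = 77.9%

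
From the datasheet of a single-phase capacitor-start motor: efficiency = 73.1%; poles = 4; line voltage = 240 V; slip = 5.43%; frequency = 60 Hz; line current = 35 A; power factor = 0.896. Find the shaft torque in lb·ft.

22.8 lb·ft

P_in = V·I·cosφ = 240 × 35 × 0.896 = 7526 W
P_out = η·P_in = 0.731 × 7526 = 5502 W
n_s = 120×60/4 = 1800 rpm; n = 1800×(1−0.0543) = 1702 rpm
ω = 2π×1702/60 = 178.2 rad/s
τ = P_out/ω = 5502/178.2 = 30.88 N·m
In lb·ft: 30.88/1.356 = 22.8 lb·ft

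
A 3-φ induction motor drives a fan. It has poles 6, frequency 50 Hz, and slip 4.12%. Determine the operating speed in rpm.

n_s = 120f/p = 120×50/6 = 1000 rpm
n = n_s(1 − s) = 1000 × (1 − 0.0412) = 959 rpm

959 rpm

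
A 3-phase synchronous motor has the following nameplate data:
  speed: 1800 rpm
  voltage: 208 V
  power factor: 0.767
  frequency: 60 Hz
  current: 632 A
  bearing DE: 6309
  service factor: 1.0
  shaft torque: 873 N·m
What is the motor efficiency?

ω = 2π × 1800/60 = 188.5 rad/s; P_out = τω = 873 × 188.5 = 164561 W
P_in = √3·V_L·I_L·cosφ = 1.732 × 208 × 632 × 0.767 = 174632 W
η = P_out / P_in = 164561 / 174632 = 0.942 = 94.2%

94.2 %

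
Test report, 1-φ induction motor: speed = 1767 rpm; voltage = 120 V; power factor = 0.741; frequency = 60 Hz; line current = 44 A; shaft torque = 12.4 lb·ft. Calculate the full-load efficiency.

79.5 %

τ = 12.4 lb·ft × 1.356 = 16.81 N·m
ω = 2π × 1767/60 = 185 rad/s; P_out = τω = 16.81 × 185 = 3110 W
P_in = V·I·cosφ = 120 × 44 × 0.741 = 3912 W
η = P_out / P_in = 3110 / 3912 = 0.795 = 79.5%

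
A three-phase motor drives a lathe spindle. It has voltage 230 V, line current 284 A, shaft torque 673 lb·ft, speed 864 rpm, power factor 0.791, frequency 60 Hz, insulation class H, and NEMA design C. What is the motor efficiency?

92.3 %

τ = 673 lb·ft × 1.356 = 912.6 N·m
ω = 2π × 864/60 = 90.48 rad/s; P_out = τω = 912.6 × 90.48 = 82572 W
P_in = √3·V_L·I_L·cosφ = 1.732 × 230 × 284 × 0.791 = 89489 W
η = P_out / P_in = 82572 / 89489 = 0.923 = 92.3%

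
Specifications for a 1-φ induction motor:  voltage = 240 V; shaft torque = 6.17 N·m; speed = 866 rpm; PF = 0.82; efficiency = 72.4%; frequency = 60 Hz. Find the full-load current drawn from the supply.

ω = 2π×866/60 = 90.69 rad/s; P_out = τω = 6.17 × 90.69 = 560 W
P_in = P_out / η = 560 / 0.724 = 773 W
I = P_in / (V·cosφ) = 773 / (240 × 0.82) = 3.93 A

3.93 A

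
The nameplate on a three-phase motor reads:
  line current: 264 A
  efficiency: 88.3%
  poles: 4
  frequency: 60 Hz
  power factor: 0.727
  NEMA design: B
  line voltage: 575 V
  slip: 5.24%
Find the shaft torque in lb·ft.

697 lb·ft

P_in = √3·V·I·cosφ = 1.732 × 575 × 264 × 0.727 = 191141 W
P_out = η·P_in = 0.883 × 191141 = 168778 W
n_s = 120×60/4 = 1800 rpm; n = 1800×(1−0.0524) = 1706 rpm
ω = 2π×1706/60 = 178.7 rad/s
τ = P_out/ω = 168778/178.7 = 944.5 N·m
In lb·ft: 944.5/1.356 = 697 lb·ft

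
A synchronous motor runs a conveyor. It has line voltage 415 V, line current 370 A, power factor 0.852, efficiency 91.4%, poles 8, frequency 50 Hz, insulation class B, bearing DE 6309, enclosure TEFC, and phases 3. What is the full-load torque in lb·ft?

1940 lb·ft

P_in = √3·V·I·cosφ = 1.732 × 415 × 370 × 0.852 = 226588 W
P_out = η·P_in = 0.914 × 226588 = 207101 W
n = n_s = 120×50/8 = 750 rpm (synchronous)
ω = 2π×750/60 = 78.54 rad/s
τ = P_out/ω = 207101/78.54 = 2637 N·m
In lb·ft: 2637/1.356 = 1940 lb·ft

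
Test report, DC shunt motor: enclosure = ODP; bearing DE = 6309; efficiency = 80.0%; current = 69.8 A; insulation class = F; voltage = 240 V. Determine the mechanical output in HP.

18 HP

P_in = V·I = 240 × 69.8 = 16752 W
P_out = η·P_in = 0.8 × 16752 = 13402 W
= 13402/746 = 18 HP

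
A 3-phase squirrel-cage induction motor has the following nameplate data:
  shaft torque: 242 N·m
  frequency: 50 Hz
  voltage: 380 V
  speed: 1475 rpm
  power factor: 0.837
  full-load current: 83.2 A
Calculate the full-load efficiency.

81.6 %

ω = 2π × 1475/60 = 154.5 rad/s; P_out = τω = 242 × 154.5 = 37389 W
P_in = √3·V_L·I_L·cosφ = 1.732 × 380 × 83.2 × 0.837 = 45833 W
η = P_out / P_in = 37389 / 45833 = 0.816 = 81.6%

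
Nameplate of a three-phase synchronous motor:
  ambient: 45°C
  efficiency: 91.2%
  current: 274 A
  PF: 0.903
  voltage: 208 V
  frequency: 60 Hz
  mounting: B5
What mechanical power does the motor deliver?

81.3 kW

P_in = √3·V·I·cosφ = 1.732 × 208 × 274 × 0.903 = 89135 W
P_out = η·P_in = 0.912 × 89135 = 81291 W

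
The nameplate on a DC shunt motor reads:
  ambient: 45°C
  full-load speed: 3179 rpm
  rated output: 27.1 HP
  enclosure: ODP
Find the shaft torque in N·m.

60.7 N·m

P_out = 27.1 × 746 = 20217 W
ω = 2π × 3179/60 = 332.9 rad/s
τ = P_out/ω = 20217/332.9 = 60.7 N·m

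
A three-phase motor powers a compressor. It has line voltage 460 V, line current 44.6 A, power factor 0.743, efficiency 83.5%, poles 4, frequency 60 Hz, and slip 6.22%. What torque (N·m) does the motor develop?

P_in = √3·V·I·cosφ = 1.732 × 460 × 44.6 × 0.743 = 26402 W
P_out = η·P_in = 0.835 × 26402 = 22046 W
n_s = 120×60/4 = 1800 rpm; n = 1800×(1−0.0622) = 1688 rpm
ω = 2π×1688/60 = 176.8 rad/s
τ = P_out/ω = 22046/176.8 = 125 N·m

125 N·m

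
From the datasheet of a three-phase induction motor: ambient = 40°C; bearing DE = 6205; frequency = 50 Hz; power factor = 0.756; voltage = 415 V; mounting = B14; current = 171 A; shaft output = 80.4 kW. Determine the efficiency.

86.5 %

P_out = 80.4 kW = 80400 W
P_in = √3·V_L·I_L·cosφ = 1.732 × 415 × 171 × 0.756 = 92921 W
η = P_out / P_in = 80400 / 92921 = 0.865 = 86.5%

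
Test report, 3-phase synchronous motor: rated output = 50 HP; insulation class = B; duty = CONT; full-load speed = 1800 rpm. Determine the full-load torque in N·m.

P_out = 50 × 746 = 37300 W
ω = 2π × 1800/60 = 188.5 rad/s
τ = P_out/ω = 37300/188.5 = 198 N·m

198 N·m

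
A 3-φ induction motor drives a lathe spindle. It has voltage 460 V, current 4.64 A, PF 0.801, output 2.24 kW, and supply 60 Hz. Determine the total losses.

721 W

P_in = √3·V·I·cosφ = 1.732×460×4.64×0.801 = 2961 W
P_out = 2240 W
Losses = P_in − P_out = 2961 − 2240 = 721 W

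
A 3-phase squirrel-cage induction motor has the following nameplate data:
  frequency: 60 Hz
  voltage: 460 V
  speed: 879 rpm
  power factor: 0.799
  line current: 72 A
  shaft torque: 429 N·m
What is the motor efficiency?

86.2 %

ω = 2π × 879/60 = 92.05 rad/s; P_out = τω = 429 × 92.05 = 39489 W
P_in = √3·V_L·I_L·cosφ = 1.732 × 460 × 72 × 0.799 = 45834 W
η = P_out / P_in = 39489 / 45834 = 0.862 = 86.2%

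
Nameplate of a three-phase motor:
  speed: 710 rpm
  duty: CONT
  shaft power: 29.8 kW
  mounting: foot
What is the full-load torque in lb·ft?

ω = 2π × 710/60 = 74.35 rad/s
τ = P/ω = 29800/74.35 = 400.8 N·m
In lb·ft: 400.8/1.356 = 296 lb·ft

296 lb·ft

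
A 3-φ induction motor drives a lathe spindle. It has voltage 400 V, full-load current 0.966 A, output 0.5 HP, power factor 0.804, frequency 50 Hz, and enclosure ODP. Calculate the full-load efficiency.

P_out = 0.5 × 746 = 373 W
P_in = √3·V_L·I_L·cosφ = 1.732 × 400 × 0.966 × 0.804 = 538 W
η = P_out / P_in = 373 / 538 = 0.693 = 69.3%

69.3 %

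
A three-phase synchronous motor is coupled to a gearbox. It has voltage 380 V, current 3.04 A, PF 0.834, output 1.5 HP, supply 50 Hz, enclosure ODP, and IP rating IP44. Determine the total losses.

P_in = √3·V·I·cosφ = 1.732×380×3.04×0.834 = 1669 W
P_out = 1.5×746 = 1119 W
Losses = P_in − P_out = 1669 − 1119 = 550 W

550 W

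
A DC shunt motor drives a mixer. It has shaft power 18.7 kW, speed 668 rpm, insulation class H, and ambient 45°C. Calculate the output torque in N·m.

267 N·m

ω = 2π × 668/60 = 69.95 rad/s
τ = P/ω = 18700/69.95 = 267 N·m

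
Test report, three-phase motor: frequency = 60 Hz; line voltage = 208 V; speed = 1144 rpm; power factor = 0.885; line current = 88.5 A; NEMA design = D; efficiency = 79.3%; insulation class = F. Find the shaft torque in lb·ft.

138 lb·ft

P_in = √3·V·I·cosφ = 1.732 × 208 × 88.5 × 0.885 = 28216 W
P_out = η·P_in = 0.793 × 28216 = 22375 W
n = 1144 rpm
ω = 2π×1144/60 = 119.8 rad/s
τ = P_out/ω = 22375/119.8 = 186.8 N·m
In lb·ft: 186.8/1.356 = 138 lb·ft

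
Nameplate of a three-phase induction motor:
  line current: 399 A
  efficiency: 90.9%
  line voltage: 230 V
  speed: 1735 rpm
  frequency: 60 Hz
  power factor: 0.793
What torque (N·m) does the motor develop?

P_in = √3·V·I·cosφ = 1.732 × 230 × 399 × 0.793 = 126044 W
P_out = η·P_in = 0.909 × 126044 = 114574 W
n = 1735 rpm
ω = 2π×1735/60 = 181.7 rad/s
τ = P_out/ω = 114574/181.7 = 631 N·m

631 N·m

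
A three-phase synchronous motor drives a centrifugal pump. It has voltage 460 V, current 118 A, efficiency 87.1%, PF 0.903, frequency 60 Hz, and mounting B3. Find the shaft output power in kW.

73.9 kW

P_in = √3·V·I·cosφ = 1.732 × 460 × 118 × 0.903 = 84894 W
P_out = η·P_in = 0.871 × 84894 = 73943 W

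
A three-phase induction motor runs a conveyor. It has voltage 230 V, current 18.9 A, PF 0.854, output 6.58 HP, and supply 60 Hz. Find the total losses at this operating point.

P_in = √3·V·I·cosφ = 1.732×230×18.9×0.854 = 6430 W
P_out = 6.58×746 = 4909 W
Losses = P_in − P_out = 6430 − 4909 = 1521 W

1520 W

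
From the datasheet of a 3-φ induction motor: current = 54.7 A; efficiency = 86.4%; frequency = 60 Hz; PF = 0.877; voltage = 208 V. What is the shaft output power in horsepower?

20 HP

P_in = √3·V·I·cosφ = 1.732 × 208 × 54.7 × 0.877 = 17282 W
P_out = η·P_in = 0.864 × 17282 = 14932 W
= 14932/746 = 20 HP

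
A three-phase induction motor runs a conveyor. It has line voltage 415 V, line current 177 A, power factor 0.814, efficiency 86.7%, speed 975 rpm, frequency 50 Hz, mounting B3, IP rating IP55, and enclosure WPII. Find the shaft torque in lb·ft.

P_in = √3·V·I·cosφ = 1.732 × 415 × 177 × 0.814 = 103560 W
P_out = η·P_in = 0.867 × 103560 = 89787 W
n = 975 rpm
ω = 2π×975/60 = 102.1 rad/s
τ = P_out/ω = 89787/102.1 = 879.4 N·m
In lb·ft: 879.4/1.356 = 649 lb·ft

649 lb·ft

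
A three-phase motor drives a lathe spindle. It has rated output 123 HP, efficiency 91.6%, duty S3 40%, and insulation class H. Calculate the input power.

P_out = 123 × 746 = 91758 W
P_in = P_out/η = 91758/0.916 = 100172 W = 100 kW

100 kW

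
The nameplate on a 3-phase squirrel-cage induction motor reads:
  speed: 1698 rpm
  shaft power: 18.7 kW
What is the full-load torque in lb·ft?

77.6 lb·ft

ω = 2π × 1698/60 = 177.8 rad/s
τ = P/ω = 18700/177.8 = 105.2 N·m
In lb·ft: 105.2/1.356 = 77.6 lb·ft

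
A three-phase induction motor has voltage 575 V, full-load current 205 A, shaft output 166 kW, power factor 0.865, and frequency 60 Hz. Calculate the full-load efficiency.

94.0 %

P_out = 166 kW = 166000 W
P_in = √3·V_L·I_L·cosφ = 1.732 × 575 × 205 × 0.865 = 176598 W
η = P_out / P_in = 166000 / 176598 = 0.940 = 94.0%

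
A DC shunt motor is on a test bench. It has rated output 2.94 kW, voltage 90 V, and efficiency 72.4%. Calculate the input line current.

P_out = 2.94 kW = 2940 W
P_in = P_out / η = 2940 / 0.724 = 4061 W
I = P_in / V = 4061 / 90 = 45.1 A

45.1 A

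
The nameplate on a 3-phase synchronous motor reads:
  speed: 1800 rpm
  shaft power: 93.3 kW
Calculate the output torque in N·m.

ω = 2π × 1800/60 = 188.5 rad/s
τ = P/ω = 93300/188.5 = 495 N·m

495 N·m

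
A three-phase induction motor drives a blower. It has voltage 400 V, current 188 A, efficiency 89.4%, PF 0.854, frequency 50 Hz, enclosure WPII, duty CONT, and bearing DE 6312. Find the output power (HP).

P_in = √3·V·I·cosφ = 1.732 × 400 × 188 × 0.854 = 111230 W
P_out = η·P_in = 0.894 × 111230 = 99440 W
= 99440/746 = 133 HP

133 HP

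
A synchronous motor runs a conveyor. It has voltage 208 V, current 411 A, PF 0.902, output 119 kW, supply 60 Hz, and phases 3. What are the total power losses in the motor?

P_in = √3·V·I·cosφ = 1.732×208×411×0.902 = 133555 W
P_out = 119000 W
Losses = P_in − P_out = 133555 − 119000 = 14555 W

14600 W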